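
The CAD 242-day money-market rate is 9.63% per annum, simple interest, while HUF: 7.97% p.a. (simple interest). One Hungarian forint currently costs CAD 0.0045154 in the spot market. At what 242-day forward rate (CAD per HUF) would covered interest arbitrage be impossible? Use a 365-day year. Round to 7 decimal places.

0.0045626

T = 242/365 years.
CAD growth factor: 1 + 0.0963×242/365 = 1.0638482.
Growth of 1 HUF over T: 1 + 0.0797×242/365 = 1.0528422.
Forward (CAD per HUF) = 0.0045154 × 1.0638482 / 1.0528422 = 0.004562602.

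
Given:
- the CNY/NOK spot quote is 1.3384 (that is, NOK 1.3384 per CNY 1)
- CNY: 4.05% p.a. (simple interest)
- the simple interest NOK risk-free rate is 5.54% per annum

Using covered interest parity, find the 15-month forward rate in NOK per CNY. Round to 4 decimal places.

T = 15/12 years.
Growth of 1 NOK over T: 1 + 0.0554×15/12 = 1.069250.
CNY accumulates by 1 + 0.0405×15/12 = 1.050625.
Forward (NOK per CNY) = 1.3384 × 1.069250 / 1.050625 = 1.362127.

1.3621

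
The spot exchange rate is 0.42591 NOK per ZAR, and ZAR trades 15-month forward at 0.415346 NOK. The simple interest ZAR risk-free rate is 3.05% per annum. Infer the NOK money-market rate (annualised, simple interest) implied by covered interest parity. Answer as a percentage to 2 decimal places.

0.99%

T = 15/12 years.
By CIP, F/S equals the NOK-to-ZAR growth ratio: 0.415346/0.42591 = 0.9751966.
ZAR growth factor: 1 + 0.0305×15/12 = 1.038125.
So the NOK growth factor = 1.012376.
r = (1.012376 − 1)/(15/12) = 0.009901 → 0.99%.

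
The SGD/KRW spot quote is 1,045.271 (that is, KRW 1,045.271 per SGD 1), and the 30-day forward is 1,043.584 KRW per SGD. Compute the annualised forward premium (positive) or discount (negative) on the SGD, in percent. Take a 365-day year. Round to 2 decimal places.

-1.96%

T = 30/365 years.
(F − S)/S = (1043.584 − 1045.271)/1045.271 = -0.0016139.
Per annum: -0.0016139 / (30/365) = -0.019636 = -1.96%.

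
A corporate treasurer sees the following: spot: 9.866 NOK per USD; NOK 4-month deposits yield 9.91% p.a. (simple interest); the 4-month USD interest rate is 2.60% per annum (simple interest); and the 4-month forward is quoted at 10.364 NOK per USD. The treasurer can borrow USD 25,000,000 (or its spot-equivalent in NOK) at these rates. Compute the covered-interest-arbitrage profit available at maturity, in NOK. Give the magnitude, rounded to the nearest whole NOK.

NOK 6,547,862

T = 4/12 years.
Route A — deposit USD, sell forward: 25,000,000 × 1.00866666667 × 10.364 = NOK 261,345,533.33.
Route B — convert at spot, deposit NOK: 25,000,000 × 9.866 × 1.03303333333 = NOK 254,797,671.67.
The quoted forward overvalues USD, so borrow NOK, buy USD at spot, deposit the USD at 2.60%, and sell the proceeds forward at 10.364.
Arbitrage profit = |261,345,533.33 − 254,797,671.67| = NOK 6,547,862.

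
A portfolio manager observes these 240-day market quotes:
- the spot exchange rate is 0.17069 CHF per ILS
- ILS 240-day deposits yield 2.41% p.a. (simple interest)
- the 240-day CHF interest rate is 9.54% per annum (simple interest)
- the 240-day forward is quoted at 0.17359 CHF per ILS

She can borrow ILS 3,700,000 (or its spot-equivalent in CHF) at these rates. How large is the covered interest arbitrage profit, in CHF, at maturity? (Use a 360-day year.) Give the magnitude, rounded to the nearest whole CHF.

CHF 19,117

T = 240/360 years.
Keep in ILS, deliver into the forward: 3,700,000·1.01606667·0.17359 = CHF 652,602.35.
Swap to CHF now, deposit: 3,700,000·0.17069·1.063600 = CHF 671,719.77.
The quoted forward undervalues ILS, so borrow ILS, convert to CHF at spot, deposit the CHF at 9.54%, and buy ILS forward at 0.17359 to cover the loan.
The gap between the two covered legs is CHF 19,117.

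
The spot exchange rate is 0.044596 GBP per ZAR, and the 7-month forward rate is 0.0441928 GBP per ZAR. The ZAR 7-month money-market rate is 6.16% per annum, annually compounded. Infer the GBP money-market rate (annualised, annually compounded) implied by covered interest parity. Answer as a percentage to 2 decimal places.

4.52%

T = 7/12 years.
CIP gives F = S · g_GBP/g_ZAR, so g_GBP/g_ZAR = 0.0441928/0.044596 = 0.9909588.
ZAR growth factor: (1 + 0.0616)^(7/12) = 1.0354851.
Hence g_GBP = 1.0261231.
r = 1.0261231^(12/7) − 1 = 0.045199 → 4.52%.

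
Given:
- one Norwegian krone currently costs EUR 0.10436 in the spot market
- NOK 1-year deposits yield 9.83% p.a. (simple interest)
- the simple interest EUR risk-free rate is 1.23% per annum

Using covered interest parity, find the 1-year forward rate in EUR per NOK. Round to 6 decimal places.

0.096188

T = 1 year.
EUR accumulates by 1 + 0.0123×1 = 1.012300.
NOK accumulates by 1 + 0.0983×1 = 1.098300.
So F = 0.10436 × 1.012300 / 1.098300 = 0.09618832 (EUR/NOK).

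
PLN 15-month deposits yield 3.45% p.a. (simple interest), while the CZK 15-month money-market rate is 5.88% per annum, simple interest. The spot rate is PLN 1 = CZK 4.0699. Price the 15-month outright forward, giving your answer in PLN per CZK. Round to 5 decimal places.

0.23875

T = 15/12 years.
CZK growth factor: 1 + 0.0588×15/12 = 1.073500.
Growth of 1 PLN over T: 1 + 0.0345×15/12 = 1.043125.
So F = 4.0699 × 1.073500 / 1.043125 = 4.188412 (CZK/PLN).
Quoted the other way: 1/4.188412 = 0.23875 PLN per CZK.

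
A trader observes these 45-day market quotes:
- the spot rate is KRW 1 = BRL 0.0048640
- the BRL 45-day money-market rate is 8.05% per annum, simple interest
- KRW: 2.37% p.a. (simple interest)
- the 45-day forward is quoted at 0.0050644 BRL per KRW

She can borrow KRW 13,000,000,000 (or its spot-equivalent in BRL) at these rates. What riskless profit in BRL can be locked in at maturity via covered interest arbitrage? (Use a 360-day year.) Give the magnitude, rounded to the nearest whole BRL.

T = 45/360 years.
Route A — deposit KRW, sell forward: 13,000,000,000 × 1.0029625 × 0.0050644 = BRL 66,032,242.71.
Route B — convert at spot, deposit BRL: 13,000,000,000 × 0.0048640 × 1.0100625 = BRL 63,868,272.00.
The quoted forward overvalues KRW, so borrow BRL, buy KRW at spot, deposit the KRW at 2.37%, and sell the proceeds forward at 0.0050644.
Arbitrage profit = |66,032,242.71 − 63,868,272.00| = BRL 2,163,971.

BRL 2,163,971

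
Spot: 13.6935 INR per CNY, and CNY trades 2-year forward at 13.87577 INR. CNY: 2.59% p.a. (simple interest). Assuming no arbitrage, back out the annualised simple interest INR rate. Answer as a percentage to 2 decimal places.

T = 2 years.
CIP gives F = S · g_INR/g_CNY, so g_INR/g_CNY = 13.87577/13.6935 = 1.0133107.
CNY growth factor: 1 + 0.0259×2 = 1.051800.
So the INR growth factor = 1.0658002.
r = (1.0658002 − 1)/2 = 0.032900 → 3.29%.

3.29%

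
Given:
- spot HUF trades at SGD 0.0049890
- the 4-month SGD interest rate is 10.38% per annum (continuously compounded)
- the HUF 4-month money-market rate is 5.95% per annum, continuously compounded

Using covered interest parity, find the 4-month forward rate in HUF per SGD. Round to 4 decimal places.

T = 4/12 years.
SGD growth factor: e^(0.1038×4/12) = 1.035205544.
Growth of 1 HUF over T: e^(0.0595×4/12) = 1.020031321.
CIP: F = S · (grow SGD)/(grow HUF) = 0.004989 × 1.035205544/1.020031321 = 0.00506321752 SGD per HUF.
Quoted the other way: 1/0.00506321752 = 197.5029 HUF per SGD.

197.5029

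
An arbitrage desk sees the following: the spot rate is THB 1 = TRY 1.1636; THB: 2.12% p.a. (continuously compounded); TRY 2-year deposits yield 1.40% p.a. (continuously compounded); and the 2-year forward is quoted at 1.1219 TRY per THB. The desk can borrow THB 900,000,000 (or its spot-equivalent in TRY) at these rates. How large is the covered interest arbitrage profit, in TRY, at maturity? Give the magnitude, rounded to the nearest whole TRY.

T = 2 years.
Route A — deposit THB, sell forward: 900,000,000 × 1.043311719985 × 1.1219 = TRY 1,053,442,276.79.
Route B — convert at spot, deposit TRY: 900,000,000 × 1.1636 × 1.028395684421 = TRY 1,076,977,096.55.
The quoted forward undervalues THB, so borrow THB, convert to TRY at spot, deposit the TRY at 1.40%, and buy THB forward at 1.1219 to cover the loan.
The gap between the two covered legs is TRY 23,534,820.

TRY 23,534,820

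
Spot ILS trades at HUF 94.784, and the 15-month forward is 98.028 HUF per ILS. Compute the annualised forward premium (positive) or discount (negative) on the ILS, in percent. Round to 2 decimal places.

T = 15/12 years.
ILS trades forward at +3.42252% vs spot over the period.
×(1/T) gives 2.74% p.a.

+2.74%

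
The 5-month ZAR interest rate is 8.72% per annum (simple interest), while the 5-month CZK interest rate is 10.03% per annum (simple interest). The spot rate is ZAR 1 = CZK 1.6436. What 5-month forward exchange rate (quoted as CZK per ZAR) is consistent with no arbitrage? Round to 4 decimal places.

1.6523

T = 5/12 years.
Growth of 1 CZK over T: 1 + 0.1003×5/12 = 1.0417917.
ZAR growth factor: 1 + 0.0872×5/12 = 1.0363333.
Forward (CZK per ZAR) = 1.6436 × 1.0417917 / 1.0363333 = 1.652257.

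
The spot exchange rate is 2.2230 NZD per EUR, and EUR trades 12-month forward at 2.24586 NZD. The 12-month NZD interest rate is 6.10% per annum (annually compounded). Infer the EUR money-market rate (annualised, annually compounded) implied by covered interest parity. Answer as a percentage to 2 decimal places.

T = 1 year.
By CIP, F/S equals the NZD-to-EUR growth ratio: 2.24586/2.223 = 1.0102834.
The NZD side grows by (1 + 0.0610)^1 = 1.061000.
That pins the EUR growth at 1.0502004.
r = 1.0502004^(1/1) − 1 = 0.050200 → 5.02%.

5.02%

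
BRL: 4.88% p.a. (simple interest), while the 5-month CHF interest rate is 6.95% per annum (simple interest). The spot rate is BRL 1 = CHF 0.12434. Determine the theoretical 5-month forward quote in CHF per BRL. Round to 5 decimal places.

T = 5/12 years.
CHF accumulates by 1 + 0.0695×5/12 = 1.0289583.
Growth of 1 BRL over T: 1 + 0.0488×5/12 = 1.0203333.
Forward (CHF per BRL) = 0.12434 × 1.0289583 / 1.0203333 = 0.1253911.

0.12539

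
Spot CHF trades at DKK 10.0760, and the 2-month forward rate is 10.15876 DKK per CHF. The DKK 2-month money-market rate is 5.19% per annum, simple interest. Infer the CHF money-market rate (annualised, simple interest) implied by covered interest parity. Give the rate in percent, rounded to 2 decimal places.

T = 2/12 years.
By CIP, F/S equals the DKK-to-CHF growth ratio: 10.15876/10.076 = 1.0082136.
DKK growth factor: 1 + 0.0519×2/12 = 1.008650.
Hence g_CHF = 1.0004328.
r = (1.0004328 − 1)/(2/12) = 0.002597 → 0.26%.

0.26%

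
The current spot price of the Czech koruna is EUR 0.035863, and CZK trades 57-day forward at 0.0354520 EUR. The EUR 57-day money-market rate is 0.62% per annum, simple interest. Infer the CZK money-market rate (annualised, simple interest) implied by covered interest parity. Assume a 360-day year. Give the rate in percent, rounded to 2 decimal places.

7.95%

T = 57/360 years.
F/S = 0.035452/0.035863 = 0.9885397 = (growth of EUR) / (growth of CZK).
The EUR side grows by 1 + 0.0062×57/360 = 1.0009817.
Hence g_CZK = 1.0125862.
r = (1.0125862 − 1)/(57/360) = 0.079492 → 7.95%.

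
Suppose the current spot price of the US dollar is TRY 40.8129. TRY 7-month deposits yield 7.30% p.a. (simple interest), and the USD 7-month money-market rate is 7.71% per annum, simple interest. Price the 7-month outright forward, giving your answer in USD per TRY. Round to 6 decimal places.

T = 7/12 years.
TRY accumulates by 1 + 0.0730×7/12 = 1.0425833.
Growth of 1 USD over T: 1 + 0.0771×7/12 = 1.044975.
CIP: F = S · (grow TRY)/(grow USD) = 40.8129 × 1.0425833/1.044975 = 40.71949 TRY per USD.
Invert for USD per TRY: 1 / 40.71949 = 0.024558.

0.024558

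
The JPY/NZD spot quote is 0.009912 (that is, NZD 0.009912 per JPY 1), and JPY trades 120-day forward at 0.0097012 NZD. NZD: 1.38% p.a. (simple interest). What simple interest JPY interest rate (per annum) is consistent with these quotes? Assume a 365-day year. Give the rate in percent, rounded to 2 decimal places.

T = 120/365 years.
By CIP, F/S equals the NZD-to-JPY growth ratio: 0.0097012/0.009912 = 0.9787328.
NZD growth factor: 1 + 0.0138×120/365 = 1.004537.
Hence g_JPY = 1.0263649.
(1.0263649 − 1)/T = 0.080193, i.e. 8.02%.

8.02%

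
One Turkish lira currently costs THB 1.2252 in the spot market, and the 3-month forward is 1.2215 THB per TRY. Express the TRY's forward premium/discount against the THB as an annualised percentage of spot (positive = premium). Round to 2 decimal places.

T = 3/12 years.
TRY trades forward at -0.30199% vs spot over the period.
Per annum: -0.0030199 / (3/12) = -0.012080 = -1.21%.

-1.21%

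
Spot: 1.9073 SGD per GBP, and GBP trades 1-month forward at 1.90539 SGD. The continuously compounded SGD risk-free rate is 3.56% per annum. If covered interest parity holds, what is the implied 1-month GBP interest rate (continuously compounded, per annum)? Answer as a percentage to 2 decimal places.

T = 1/12 years.
CIP gives F = S · g_SGD/g_GBP, so g_SGD/g_GBP = 1.90539/1.9073 = 0.9989986.
The SGD side grows by e^(0.0356×1/12) = 1.0029711.
So the GBP growth factor = 1.0039765.
Take logs: ln 1.0039765 / (1/12) = 0.047623, so 4.76%.

4.76%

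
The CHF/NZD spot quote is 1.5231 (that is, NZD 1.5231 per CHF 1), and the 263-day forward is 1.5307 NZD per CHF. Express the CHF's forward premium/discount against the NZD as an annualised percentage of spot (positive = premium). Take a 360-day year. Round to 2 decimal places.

+0.68%

T = 263/360 years.
CHF trades forward at +0.49898% vs spot over the period.
×(1/T) gives 0.68% p.a.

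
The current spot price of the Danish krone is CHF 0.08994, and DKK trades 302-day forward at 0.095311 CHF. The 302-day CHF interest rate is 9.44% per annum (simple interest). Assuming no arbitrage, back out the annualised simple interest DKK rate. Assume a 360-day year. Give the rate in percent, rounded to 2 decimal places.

T = 302/360 years.
CIP gives F = S · g_CHF/g_DKK, so g_CHF/g_DKK = 0.095311/0.08994 = 1.0597176.
The CHF side grows by 1 + 0.0944×302/360 = 1.0791911.
So the DKK growth factor = 1.0183761.
(1.0183761 − 1)/T = 0.021905, i.e. 2.19%.

2.19%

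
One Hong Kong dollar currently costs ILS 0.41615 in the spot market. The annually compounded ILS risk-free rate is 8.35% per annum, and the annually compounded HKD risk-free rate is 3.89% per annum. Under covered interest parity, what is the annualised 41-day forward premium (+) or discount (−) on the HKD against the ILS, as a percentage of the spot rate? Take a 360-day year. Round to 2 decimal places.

T = 41/360 years.
CIP forward (ILS per HKD) = 0.41615 × 1.0091753/1.0043557 = 0.41814698.
(F − S)/S ÷ T = (0.41814698 − 0.41615)/0.41615/(41/360) = 0.042135 → 4.21%.

+4.21%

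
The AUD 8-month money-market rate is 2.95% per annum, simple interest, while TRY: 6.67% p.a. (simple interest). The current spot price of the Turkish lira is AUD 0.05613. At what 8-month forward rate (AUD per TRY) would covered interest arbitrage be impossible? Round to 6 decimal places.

0.054797

T = 8/12 years.
Growth of 1 AUD over T: 1 + 0.0295×8/12 = 1.0196667.
TRY accumulates by 1 + 0.0667×8/12 = 1.0444667.
CIP: F = S · (grow AUD)/(grow TRY) = 0.05613 × 1.0196667/1.0444667 = 0.05479724 AUD per TRY.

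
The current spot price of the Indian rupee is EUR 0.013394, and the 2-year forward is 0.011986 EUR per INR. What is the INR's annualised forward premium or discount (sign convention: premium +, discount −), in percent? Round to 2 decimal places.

-5.26%

T = 2 years.
Period premium: (0.011986 − 0.013394)/0.013394 = -0.1051217.
Per annum: -0.1051217 / 2 = -0.052561 = -5.26%.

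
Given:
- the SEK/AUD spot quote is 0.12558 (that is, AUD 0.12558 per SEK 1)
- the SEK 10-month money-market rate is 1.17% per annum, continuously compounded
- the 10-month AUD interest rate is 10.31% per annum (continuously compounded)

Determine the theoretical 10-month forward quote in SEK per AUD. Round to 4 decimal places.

T = 10/12 years.
AUD accumulates by e^(0.1031×10/12) = 1.0897155.
SEK accumulates by e^(0.0117×10/12) = 1.0097977.
Forward (AUD per SEK) = 0.12558 × 1.0897155 / 1.0097977 = 0.1355187.
Quoted the other way: 1/0.1355187 = 7.3791 SEK per AUD.

7.3791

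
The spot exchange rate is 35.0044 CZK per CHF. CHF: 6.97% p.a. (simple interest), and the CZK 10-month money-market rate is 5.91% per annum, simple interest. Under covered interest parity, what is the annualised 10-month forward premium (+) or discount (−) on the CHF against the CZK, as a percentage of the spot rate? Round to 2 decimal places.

T = 10/12 years.
No-arbitrage forward: 35.0044 × 1.049250 / 1.0580833 = 34.7121694 CZK/CHF.
(F − S)/S ÷ T = (34.7121694 − 35.0044)/35.0044/(10/12) = -0.010018 → -1.00%.

-1.00%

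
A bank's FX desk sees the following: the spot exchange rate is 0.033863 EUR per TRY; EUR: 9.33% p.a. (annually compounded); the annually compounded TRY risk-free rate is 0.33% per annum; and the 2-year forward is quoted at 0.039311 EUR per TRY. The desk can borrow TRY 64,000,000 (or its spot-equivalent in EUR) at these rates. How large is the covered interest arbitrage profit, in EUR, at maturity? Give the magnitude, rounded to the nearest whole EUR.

T = 2 years.
Route A — deposit TRY, sell forward: 64,000,000 × 1.00661089 × 0.039311 = EUR 2,532,536.36.
Route B — convert at spot, deposit EUR: 64,000,000 × 0.033863 × 1.19530489 = EUR 2,590,503.01.
The quoted forward undervalues TRY, so borrow TRY, convert to EUR at spot, deposit the EUR at 9.33%, and buy TRY forward at 0.039311 to cover the loan.
The gap between the two covered legs is EUR 57,967.

EUR 57,967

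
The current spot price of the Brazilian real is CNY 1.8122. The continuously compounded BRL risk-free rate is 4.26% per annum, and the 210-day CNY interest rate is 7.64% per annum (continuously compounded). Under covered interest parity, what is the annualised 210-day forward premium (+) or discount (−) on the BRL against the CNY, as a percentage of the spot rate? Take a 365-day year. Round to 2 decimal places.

+3.41%

T = 210/365 years.
F = S · g_CNY/g_BRL = 1.8122 × 1.0449365/1.0248124 = 1.8477859.
(F − S)/S ÷ T = (1.8477859 − 1.8122)/1.8122/(210/365) = 0.034131 → 3.41%.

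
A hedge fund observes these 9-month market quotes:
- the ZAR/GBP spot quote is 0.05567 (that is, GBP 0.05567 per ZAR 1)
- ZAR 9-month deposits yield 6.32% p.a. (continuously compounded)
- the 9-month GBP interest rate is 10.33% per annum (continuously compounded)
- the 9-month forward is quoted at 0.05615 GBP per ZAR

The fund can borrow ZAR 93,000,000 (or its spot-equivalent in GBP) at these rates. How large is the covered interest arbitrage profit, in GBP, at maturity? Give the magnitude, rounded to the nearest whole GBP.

T = 9/12 years.
Invest the ZAR and cover forward: 93,000,000 × 1.048541342 × 0.05615 = GBP 5,475,430.46.
Convert at spot and invest in GBP: 93,000,000 × 0.05567 × 1.080555218 = GBP 5,594,369.34.
The quoted forward undervalues ZAR, so borrow ZAR, convert to GBP at spot, deposit the GBP at 10.33%, and buy ZAR forward at 0.05615 to cover the loan.
The gap between the two covered legs is GBP 118,939.

GBP 118,939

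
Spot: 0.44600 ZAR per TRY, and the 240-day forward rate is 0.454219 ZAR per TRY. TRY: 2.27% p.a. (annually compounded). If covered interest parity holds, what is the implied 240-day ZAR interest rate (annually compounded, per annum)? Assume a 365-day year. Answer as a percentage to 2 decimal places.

5.15%

T = 240/365 years.
F/S = 0.454219/0.446 = 1.0184283 = (growth of ZAR) / (growth of TRY).
TRY growth factor: (1 + 0.0227)^(240/365) = 1.0148686.
That pins the ZAR growth at 1.0335709.
Annualise: 1.0335709^(365/240) − 1 = 0.051500 = 5.15%.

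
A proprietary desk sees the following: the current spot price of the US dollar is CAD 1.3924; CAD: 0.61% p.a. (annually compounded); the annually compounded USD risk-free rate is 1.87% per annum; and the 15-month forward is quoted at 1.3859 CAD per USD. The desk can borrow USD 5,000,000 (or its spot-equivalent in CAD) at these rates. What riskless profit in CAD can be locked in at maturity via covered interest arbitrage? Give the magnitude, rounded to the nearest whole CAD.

T = 15/12 years.
Invest the USD and cover forward: 5,000,000 × 1.023429386 × 1.3859 = CAD 7,091,853.93.
Convert at spot and invest in CAD: 5,000,000 × 1.3924 × 1.007630805 = CAD 7,015,125.66.
The quoted forward overvalues USD, so borrow CAD, buy USD at spot, deposit the USD at 1.87%, and sell the proceeds forward at 1.3859.
Profit = 7,091,853.93 − 7,015,125.66 = CAD 76,728.

CAD 76,728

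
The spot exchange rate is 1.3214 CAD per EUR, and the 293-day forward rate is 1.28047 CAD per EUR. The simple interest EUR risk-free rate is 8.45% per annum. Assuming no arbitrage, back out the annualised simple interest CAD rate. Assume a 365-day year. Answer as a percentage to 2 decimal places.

4.33%

T = 293/365 years.
By CIP, F/S equals the CAD-to-EUR growth ratio: 1.28047/1.3214 = 0.9690253.
The EUR side grows by 1 + 0.0845×293/365 = 1.0678315.
So the CAD growth factor = 1.0347557.
r = (1.0347557 − 1)/(293/365) = 0.043296 → 4.33%.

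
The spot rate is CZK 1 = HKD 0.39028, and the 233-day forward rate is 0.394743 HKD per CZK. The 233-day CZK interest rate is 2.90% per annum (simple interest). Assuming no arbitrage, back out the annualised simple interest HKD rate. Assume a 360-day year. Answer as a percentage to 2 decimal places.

4.70%

T = 233/360 years.
CIP gives F = S · g_HKD/g_CZK, so g_HKD/g_CZK = 0.394743/0.39028 = 1.0114354.
CZK growth factor: 1 + 0.0290×233/360 = 1.0187694.
That pins the HKD growth at 1.0304194.
(1.0304194 − 1)/T = 0.047000, i.e. 4.70%.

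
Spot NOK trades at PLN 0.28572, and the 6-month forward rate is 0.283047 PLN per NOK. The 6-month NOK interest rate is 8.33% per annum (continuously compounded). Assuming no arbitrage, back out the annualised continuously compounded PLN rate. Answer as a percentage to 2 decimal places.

T = 6/12 years.
By CIP, F/S equals the PLN-to-NOK growth ratio: 0.283047/0.28572 = 0.9906447.
The NOK side grows by e^(0.0833×6/12) = 1.0425295.
So the PLN growth factor = 1.0327763.
Take logs: ln 1.0327763 / (6/12) = 0.064501, so 6.45%.

6.45%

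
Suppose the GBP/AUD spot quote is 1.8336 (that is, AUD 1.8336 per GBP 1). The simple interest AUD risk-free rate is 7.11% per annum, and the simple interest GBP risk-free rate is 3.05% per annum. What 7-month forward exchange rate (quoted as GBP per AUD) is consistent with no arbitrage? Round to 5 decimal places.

T = 7/12 years.
AUD growth factor: 1 + 0.0711×7/12 = 1.041475.
GBP accumulates by 1 + 0.0305×7/12 = 1.0177917.
CIP: F = S · (grow AUD)/(grow GBP) = 1.8336 × 1.041475/1.0177917 = 1.876267 AUD per GBP.
Quoted the other way: 1/1.876267 = 0.53297 GBP per AUD.

0.53297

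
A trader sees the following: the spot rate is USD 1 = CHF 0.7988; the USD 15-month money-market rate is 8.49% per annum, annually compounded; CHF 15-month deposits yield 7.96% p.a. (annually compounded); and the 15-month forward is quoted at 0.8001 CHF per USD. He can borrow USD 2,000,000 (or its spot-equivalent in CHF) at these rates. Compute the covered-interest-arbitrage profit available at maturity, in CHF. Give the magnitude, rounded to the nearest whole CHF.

T = 15/12 years.
Route A — deposit USD, sell forward: 2,000,000 × 1.107228195 × 0.8001 = CHF 1,771,786.56.
Route B — convert at spot, deposit CHF: 2,000,000 × 0.7988 × 1.100470981 = CHF 1,758,112.44.
The quoted forward overvalues USD, so borrow CHF, buy USD at spot, deposit the USD at 8.49%, and sell the proceeds forward at 0.8001.
Profit = 1,771,786.56 − 1,758,112.44 = CHF 13,674.

CHF 13,674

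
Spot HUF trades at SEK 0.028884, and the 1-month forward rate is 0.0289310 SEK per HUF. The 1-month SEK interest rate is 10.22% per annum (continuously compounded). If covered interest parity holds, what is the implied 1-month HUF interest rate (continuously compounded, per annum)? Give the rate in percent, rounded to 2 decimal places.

T = 1/12 years.
By CIP, F/S equals the SEK-to-HUF growth ratio: 0.028931/0.028884 = 1.0016272.
The SEK side grows by e^(0.1022×1/12) = 1.008553.
Hence g_HUF = 1.0069145.
r = ln(1.0069145)/(1/12) = 0.082688 → 8.27%.

8.27%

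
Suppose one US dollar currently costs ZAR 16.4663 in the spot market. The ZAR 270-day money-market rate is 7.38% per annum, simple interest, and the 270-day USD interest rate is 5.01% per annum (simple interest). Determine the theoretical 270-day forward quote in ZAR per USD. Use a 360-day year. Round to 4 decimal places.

16.7484

T = 270/360 years.
ZAR accumulates by 1 + 0.0738×270/360 = 1.055350.
USD accumulates by 1 + 0.0501×270/360 = 1.037575.
Forward (ZAR per USD) = 16.4663 × 1.055350 / 1.037575 = 16.748389.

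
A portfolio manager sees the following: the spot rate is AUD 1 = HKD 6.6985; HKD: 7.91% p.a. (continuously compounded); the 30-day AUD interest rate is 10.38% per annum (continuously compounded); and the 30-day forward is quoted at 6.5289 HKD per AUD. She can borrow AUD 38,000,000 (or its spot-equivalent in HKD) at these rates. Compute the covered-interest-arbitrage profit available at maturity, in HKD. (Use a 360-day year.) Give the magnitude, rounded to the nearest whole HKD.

HKD 5,972,847

T = 30/360 years.
Keep in AUD, deliver into the forward: 38,000,000·1.00868751935·6.5289 = HKD 250,253,557.91.
Swap to HKD now, deposit: 38,000,000·6.6985·1.00661343951 = HKD 256,226,404.73.
The quoted forward undervalues AUD, so borrow AUD, convert to HKD at spot, deposit the HKD at 7.91%, and buy AUD forward at 6.5289 to cover the loan.
Arbitrage profit = |250,253,557.91 − 256,226,404.73| = HKD 5,972,847.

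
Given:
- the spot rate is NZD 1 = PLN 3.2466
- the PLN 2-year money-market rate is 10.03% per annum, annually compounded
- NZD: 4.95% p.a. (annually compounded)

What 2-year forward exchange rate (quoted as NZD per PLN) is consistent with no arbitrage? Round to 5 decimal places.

0.28023

T = 2 years.
PLN growth factor: (1 + 0.1003)^2 = 1.2106601.
Growth of 1 NZD over T: (1 + 0.0495)^2 = 1.1014503.
CIP: F = S · (grow PLN)/(grow NZD) = 3.2466 × 1.2106601/1.1014503 = 3.568503 PLN per NZD.
Quoted the other way: 1/3.568503 = 0.28023 NZD per PLN.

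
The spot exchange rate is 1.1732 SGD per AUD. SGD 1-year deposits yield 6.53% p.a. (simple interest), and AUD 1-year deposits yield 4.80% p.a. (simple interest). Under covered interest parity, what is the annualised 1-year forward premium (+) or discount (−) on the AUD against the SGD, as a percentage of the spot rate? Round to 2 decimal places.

T = 1 year.
F = S · g_SGD/g_AUD = 1.1732 × 1.065300/1.048000 = 1.1925668.
(F − S)/S ÷ T = (1.1925668 − 1.1732)/1.1732/1 = 0.016508 → 1.65%.

+1.65%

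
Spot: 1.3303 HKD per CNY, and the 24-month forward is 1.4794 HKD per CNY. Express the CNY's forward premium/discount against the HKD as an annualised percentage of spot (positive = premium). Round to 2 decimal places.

T = 2 years.
(F − S)/S = (1.4794 − 1.3303)/1.3303 = 0.1120800.
Per annum: 0.1120800 / 2 = 0.056040 = 5.60%.

+5.60%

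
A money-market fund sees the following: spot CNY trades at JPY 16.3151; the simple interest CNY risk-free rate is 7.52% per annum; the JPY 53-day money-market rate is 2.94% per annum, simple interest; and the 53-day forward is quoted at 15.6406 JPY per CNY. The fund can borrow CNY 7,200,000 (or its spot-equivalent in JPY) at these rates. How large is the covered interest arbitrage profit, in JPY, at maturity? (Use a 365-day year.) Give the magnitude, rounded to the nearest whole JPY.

JPY 4,128,214

T = 53/365 years.
Keep in CNY, deliver into the forward: 7,200,000·1.01091945205·15.6406 = JPY 113,841,984.83.
Swap to JPY now, deposit: 7,200,000·16.3151·1.0042690411 = JPY 117,970,198.79.
The quoted forward undervalues CNY, so borrow CNY, convert to JPY at spot, deposit the JPY at 2.94%, and buy CNY forward at 15.6406 to cover the loan.
The gap between the two covered legs is JPY 4,128,214.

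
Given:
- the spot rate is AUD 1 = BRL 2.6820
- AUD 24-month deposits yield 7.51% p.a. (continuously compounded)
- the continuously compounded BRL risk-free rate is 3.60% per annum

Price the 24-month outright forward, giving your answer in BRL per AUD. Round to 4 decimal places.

2.4803

T = 2 years.
Growth of 1 BRL over T: e^(0.0360×2) = 1.0746553.
AUD accumulates by e^(0.0751×2) = 1.1620666.
So F = 2.682 × 1.0746553 / 1.1620666 = 2.480258 (BRL/AUD).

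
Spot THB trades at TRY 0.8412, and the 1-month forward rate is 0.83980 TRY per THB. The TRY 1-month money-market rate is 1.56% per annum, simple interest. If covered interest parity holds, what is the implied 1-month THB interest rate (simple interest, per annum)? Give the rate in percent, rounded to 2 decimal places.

T = 1/12 years.
CIP gives F = S · g_TRY/g_THB, so g_TRY/g_THB = 0.8398/0.8412 = 0.9983357.
The TRY side grows by 1 + 0.0156×1/12 = 1.001300.
So the THB growth factor = 1.0029692.
(1.0029692 − 1)/T = 0.035630, i.e. 3.56%.

3.56%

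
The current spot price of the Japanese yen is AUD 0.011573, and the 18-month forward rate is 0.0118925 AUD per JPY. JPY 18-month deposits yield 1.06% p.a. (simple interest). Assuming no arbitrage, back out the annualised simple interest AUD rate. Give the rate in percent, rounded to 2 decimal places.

2.93%

T = 18/12 years.
CIP gives F = S · g_AUD/g_JPY, so g_AUD/g_JPY = 0.0118925/0.011573 = 1.0276074.
JPY growth factor: 1 + 0.0106×18/12 = 1.015900.
So the AUD growth factor = 1.0439464.
r = (1.0439464 − 1)/(18/12) = 0.029298 → 2.93%.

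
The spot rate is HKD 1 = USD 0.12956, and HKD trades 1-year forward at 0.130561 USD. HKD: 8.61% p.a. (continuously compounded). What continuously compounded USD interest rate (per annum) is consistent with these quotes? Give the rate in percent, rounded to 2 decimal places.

T = 1 year.
F/S = 0.130561/0.12956 = 1.0077262 = (growth of USD) / (growth of HKD).
HKD growth factor: e^(0.0861×1) = 1.0899153.
So the USD growth factor = 1.0983362.
Take logs: ln 1.0983362 / 1 = 0.093796, so 9.38%.

9.38%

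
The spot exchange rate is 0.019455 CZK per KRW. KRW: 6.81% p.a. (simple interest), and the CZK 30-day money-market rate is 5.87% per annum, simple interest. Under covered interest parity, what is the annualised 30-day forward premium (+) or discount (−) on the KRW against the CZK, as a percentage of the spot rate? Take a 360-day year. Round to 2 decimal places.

T = 30/360 years.
CIP forward (CZK per KRW) = 0.019455 × 1.0048917/1.005675 = 0.019439847.
Annualised premium = (F − S)/S × (1/T) = (0.019439847 − 0.019455)/0.019455 ÷ (30/360) = -0.93%.

-0.93%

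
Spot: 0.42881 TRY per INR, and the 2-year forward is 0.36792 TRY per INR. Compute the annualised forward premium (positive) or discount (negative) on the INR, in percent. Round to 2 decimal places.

T = 2 years.
Period premium: (0.36792 − 0.42881)/0.42881 = -0.1419976.
×(1/T) gives -7.10% p.a.

-7.10%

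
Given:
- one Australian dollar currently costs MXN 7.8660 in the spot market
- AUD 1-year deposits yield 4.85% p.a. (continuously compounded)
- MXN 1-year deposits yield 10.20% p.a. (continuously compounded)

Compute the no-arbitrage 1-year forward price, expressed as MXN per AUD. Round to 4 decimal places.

T = 1 year.
MXN growth factor: e^(0.1020×1) = 1.1073835.
AUD growth factor: e^(0.0485×1) = 1.0496954.
So F = 7.866 × 1.1073835 / 1.0496954 = 8.298292 (MXN/AUD).

8.2983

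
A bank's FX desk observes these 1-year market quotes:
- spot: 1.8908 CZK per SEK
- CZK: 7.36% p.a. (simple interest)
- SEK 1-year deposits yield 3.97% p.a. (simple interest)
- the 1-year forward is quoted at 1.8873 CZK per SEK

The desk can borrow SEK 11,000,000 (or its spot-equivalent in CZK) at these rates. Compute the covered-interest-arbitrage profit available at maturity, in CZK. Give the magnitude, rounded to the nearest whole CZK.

T = 1 year.
Invest the SEK and cover forward: 11,000,000 × 1.039700 × 1.8873 = CZK 21,584,483.91.
Convert at spot and invest in CZK: 11,000,000 × 1.8908 × 1.073600 = CZK 22,329,591.68.
The quoted forward undervalues SEK, so borrow SEK, convert to CZK at spot, deposit the CZK at 7.36%, and buy SEK forward at 1.8873 to cover the loan.
Arbitrage profit = |21,584,483.91 − 22,329,591.68| = CZK 745,108.

CZK 745,108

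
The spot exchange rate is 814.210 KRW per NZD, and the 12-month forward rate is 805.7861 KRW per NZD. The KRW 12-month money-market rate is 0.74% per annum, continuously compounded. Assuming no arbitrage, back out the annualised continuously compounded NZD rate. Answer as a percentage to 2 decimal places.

T = 1 year.
CIP gives F = S · g_KRW/g_NZD, so g_KRW/g_NZD = 805.7861/814.21 = 0.9896539.
KRW growth factor: e^(0.0074×1) = 1.0074274.
Hence g_NZD = 1.0179593.
Take logs: ln 1.0179593 / 1 = 0.017800, so 1.78%.

1.78%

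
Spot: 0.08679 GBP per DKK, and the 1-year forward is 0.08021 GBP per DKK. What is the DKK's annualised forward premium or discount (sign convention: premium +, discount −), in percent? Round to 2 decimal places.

T = 1 year.
DKK trades forward at -7.58152% vs spot over the period.
Annualise by dividing by T: -0.0758152 / 1 = -0.075815 → -7.58%.

-7.58%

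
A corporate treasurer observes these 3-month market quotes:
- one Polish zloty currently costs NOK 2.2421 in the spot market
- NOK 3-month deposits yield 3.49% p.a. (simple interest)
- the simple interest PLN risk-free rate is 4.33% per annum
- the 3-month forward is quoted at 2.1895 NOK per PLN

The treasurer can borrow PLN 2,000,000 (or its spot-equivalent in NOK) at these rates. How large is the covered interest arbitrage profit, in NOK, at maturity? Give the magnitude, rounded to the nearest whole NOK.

NOK 96,922

T = 3/12 years.
Invest the PLN and cover forward: 2,000,000 × 1.010825 × 2.1895 = NOK 4,426,402.68.
Convert at spot and invest in NOK: 2,000,000 × 2.2421 × 1.008725 = NOK 4,523,324.65.
The quoted forward undervalues PLN, so borrow PLN, convert to NOK at spot, deposit the NOK at 3.49%, and buy PLN forward at 2.1895 to cover the loan.
The gap between the two covered legs is NOK 96,922.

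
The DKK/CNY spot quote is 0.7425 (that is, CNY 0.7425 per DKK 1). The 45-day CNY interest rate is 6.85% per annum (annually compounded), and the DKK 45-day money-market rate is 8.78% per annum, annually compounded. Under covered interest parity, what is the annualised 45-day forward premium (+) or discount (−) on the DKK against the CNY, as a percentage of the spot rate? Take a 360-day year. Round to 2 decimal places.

T = 45/360 years.
F = S · g_CNY/g_DKK = 0.7425 × 1.0083164/1.0105752 = 0.7408404.
(F − S)/S ÷ T = (0.7408404 − 0.7425)/0.7425/(45/360) = -0.017881 → -1.79%.

-1.79%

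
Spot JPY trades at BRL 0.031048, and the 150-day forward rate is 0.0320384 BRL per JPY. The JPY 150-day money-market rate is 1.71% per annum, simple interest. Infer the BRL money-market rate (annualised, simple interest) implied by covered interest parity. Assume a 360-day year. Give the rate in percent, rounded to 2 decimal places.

9.42%

T = 150/360 years.
By CIP, F/S equals the BRL-to-JPY growth ratio: 0.0320384/0.031048 = 1.0318990.
The JPY side grows by 1 + 0.0171×150/360 = 1.007125.
So the BRL growth factor = 1.0392513.
r = (1.0392513 − 1)/(150/360) = 0.094203 → 9.42%.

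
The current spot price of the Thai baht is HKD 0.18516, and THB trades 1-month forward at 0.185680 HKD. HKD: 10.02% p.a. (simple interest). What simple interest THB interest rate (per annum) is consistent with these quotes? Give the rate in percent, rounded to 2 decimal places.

T = 1/12 years.
By CIP, F/S equals the HKD-to-THB growth ratio: 0.18568/0.18516 = 1.0028084.
HKD growth factor: 1 + 0.1002×1/12 = 1.008350.
That pins the THB growth at 1.0055261.
(1.0055261 − 1)/T = 0.066313, i.e. 6.63%.

6.63%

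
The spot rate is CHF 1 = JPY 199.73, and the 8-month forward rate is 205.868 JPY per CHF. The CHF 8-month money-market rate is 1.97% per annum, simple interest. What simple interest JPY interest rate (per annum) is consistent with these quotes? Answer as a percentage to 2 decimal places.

6.64%

T = 8/12 years.
F/S = 205.868/199.73 = 1.0307315 = (growth of JPY) / (growth of CHF).
The CHF side grows by 1 + 0.0197×8/12 = 1.0131333.
So the JPY growth factor = 1.0442684.
r = (1.0442684 − 1)/(8/12) = 0.066403 → 6.64%.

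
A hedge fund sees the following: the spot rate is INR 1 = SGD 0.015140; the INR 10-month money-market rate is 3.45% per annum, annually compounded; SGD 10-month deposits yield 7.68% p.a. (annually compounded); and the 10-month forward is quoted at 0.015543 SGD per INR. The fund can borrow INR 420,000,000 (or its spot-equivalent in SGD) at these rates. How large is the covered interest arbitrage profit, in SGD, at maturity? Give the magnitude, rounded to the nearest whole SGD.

SGD 48,024

T = 10/12 years.
Route A — deposit INR, sell forward: 420,000,000 × 1.028668432 × 0.015543 = SGD 6,715,209.24.
Route B — convert at spot, deposit SGD: 420,000,000 × 0.015140 × 1.063602148 = SGD 6,763,233.34.
The quoted forward undervalues INR, so borrow INR, convert to SGD at spot, deposit the SGD at 7.68%, and buy INR forward at 0.015543 to cover the loan.
Profit = 6,763,233.34 − 6,715,209.24 = SGD 48,024.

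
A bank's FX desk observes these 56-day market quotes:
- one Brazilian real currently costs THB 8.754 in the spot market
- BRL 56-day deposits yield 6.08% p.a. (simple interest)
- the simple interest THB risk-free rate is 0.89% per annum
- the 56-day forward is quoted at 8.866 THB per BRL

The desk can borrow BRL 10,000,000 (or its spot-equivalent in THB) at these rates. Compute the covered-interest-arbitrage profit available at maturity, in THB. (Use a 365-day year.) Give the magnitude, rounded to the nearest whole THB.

THB 1,827,506

T = 56/365 years.
Invest the BRL and cover forward: 10,000,000 × 1.0093282192 × 8.866 = THB 89,487,039.91.
Convert at spot and invest in THB: 10,000,000 × 8.754 × 1.0013654795 = THB 87,659,534.08.
The quoted forward overvalues BRL, so borrow THB, buy BRL at spot, deposit the BRL at 6.08%, and sell the proceeds forward at 8.866.
Arbitrage profit = |89,487,039.91 − 87,659,534.08| = THB 1,827,506.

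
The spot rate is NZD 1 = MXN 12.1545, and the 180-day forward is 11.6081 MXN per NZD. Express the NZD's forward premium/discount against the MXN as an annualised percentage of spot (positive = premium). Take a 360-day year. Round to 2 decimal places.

-8.99%

T = 180/360 years.
Period premium: (11.6081 − 12.1545)/12.1545 = -0.0449545.
Per annum: -0.0449545 / (180/360) = -0.089909 = -8.99%.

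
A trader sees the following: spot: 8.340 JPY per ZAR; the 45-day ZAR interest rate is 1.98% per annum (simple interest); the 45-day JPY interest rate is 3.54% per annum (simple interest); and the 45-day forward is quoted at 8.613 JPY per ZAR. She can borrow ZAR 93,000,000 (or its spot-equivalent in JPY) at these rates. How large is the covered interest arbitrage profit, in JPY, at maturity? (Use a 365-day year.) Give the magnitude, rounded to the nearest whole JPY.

JPY 23,959,237

T = 45/365 years.
Invest the ZAR and cover forward: 93,000,000 × 1.00244109589 × 8.613 = JPY 802,964,339.78.
Convert at spot and invest in JPY: 93,000,000 × 8.340 × 1.00436438356 = JPY 779,005,103.18.
The quoted forward overvalues ZAR, so borrow JPY, buy ZAR at spot, deposit the ZAR at 1.98%, and sell the proceeds forward at 8.613.
Profit = 802,964,339.78 − 779,005,103.18 = JPY 23,959,237.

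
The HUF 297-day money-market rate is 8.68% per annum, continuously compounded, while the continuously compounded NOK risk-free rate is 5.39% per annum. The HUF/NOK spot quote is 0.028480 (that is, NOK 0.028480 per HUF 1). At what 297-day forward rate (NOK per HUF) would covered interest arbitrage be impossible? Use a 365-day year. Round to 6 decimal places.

0.027728

T = 297/365 years.
NOK growth factor: e^(0.0539×297/365) = 1.0448344.
HUF growth factor: e^(0.0868×297/365) = 1.073183.
So F = 0.02848 × 1.0448344 / 1.073183 = 0.02772769 (NOK/HUF).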